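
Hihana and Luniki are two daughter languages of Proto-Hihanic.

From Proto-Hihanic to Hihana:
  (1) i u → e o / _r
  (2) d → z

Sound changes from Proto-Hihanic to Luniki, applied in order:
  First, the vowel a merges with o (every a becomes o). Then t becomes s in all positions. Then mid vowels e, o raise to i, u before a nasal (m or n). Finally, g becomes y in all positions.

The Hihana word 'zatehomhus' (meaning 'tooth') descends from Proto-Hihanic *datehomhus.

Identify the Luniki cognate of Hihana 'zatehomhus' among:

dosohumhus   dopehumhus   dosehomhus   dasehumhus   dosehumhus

Luniki: start from *datehomhus.
  rule 1 (vowel merger): datehomhus → dotehomhus
  rule 2 (unconditioned shift): dotehomhus → dosehomhus
  rule 3 (pre-nasal raising): dosehomhus → dosehumhus
  rule 4: no change — dosehumhus
  ⇒ Luniki dosehumhus
The other candidates each miss or misapply at least one Luniki change.

dosehumhus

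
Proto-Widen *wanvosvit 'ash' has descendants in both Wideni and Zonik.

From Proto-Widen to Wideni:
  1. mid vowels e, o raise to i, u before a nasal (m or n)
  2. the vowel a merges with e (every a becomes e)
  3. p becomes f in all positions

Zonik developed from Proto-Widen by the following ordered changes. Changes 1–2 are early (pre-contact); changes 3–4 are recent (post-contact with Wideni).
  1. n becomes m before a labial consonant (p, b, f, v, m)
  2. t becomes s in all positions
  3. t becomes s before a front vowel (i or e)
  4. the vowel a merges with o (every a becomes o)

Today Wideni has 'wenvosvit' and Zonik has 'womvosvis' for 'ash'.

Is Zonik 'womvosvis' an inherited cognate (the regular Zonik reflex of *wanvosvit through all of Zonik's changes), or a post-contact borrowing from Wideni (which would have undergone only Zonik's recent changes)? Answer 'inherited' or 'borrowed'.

If inherited, *wanvosvit would pass through all of Zonik's changes:
Zonik: *wanvosvit
  wanvosvit → wamvosvit   [nasal place assimilation]
  wamvosvit → wamvosvis   [unconditioned shift]
  wamvosvis (rule 3 does not apply)
  wamvosvis → womvosvis   [vowel merger]
  giving Zonik womvosvis.
If borrowed from Wideni 'wenvosvit' after the early changes, it would undergo only the recent ones:
  rule 3 (palatalisation): no change (wenvosvit)
  rule 4 (vowel merger): no change (wenvosvit)
  ⇒ as a loan: wenvosvit
Zonik 'womvosvis' matches the inherited outcome exactly, so it is an inherited cognate, not a loan.

inherited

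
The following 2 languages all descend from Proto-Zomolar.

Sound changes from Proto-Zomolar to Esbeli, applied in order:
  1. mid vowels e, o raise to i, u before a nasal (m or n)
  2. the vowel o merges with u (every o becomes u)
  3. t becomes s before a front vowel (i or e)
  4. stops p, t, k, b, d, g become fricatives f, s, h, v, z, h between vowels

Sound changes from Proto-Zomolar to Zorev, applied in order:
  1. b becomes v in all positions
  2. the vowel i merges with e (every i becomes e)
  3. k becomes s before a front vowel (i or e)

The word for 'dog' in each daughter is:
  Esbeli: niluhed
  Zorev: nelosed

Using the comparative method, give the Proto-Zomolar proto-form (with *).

*niloked

Position 5: Esbeli has h, Zorev has s. Taking the neighbouring segments as reconstructed: Esbeli h could go back to *k or *g or *h; Zorev s could go back to *k or *s — the one source consistent with every daughter is *k.
Position 2: Esbeli has i, Zorev has e. Taking the neighbouring segments as reconstructed: Esbeli i can only go back to *i; Zorev e could go back to *e or *i — the one source consistent with every daughter is *i.
Verify the candidate proto-form against each daughter:
Esbeli: *niloked
  niloked (rule 1 does not apply)
  niloked → niluked   [vowel merger]
  niluked (rule 3 does not apply)
  niluked → niluhed   [intervocalic lenition]
  giving Esbeli niluhed.
Zorev: *niloked > neloked > nelosed  (by vowel merger, palatalisation)
Only *niloked yields all of Esbeli niluhed, Zorev nelosed.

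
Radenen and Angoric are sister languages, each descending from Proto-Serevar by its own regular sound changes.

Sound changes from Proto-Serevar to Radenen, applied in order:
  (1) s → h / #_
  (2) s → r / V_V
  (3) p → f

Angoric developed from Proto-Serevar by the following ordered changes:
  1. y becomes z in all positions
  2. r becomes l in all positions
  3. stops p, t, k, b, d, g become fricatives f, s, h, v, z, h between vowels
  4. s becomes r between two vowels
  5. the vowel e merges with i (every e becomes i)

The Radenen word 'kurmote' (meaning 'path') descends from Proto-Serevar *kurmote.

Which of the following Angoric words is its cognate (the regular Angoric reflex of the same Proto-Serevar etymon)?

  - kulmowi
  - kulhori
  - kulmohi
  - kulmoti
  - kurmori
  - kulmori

Angoric: *kurmote
  kurmote (rule 1 does not apply)
  kurmote → kulmote   [unconditioned shift]
  kulmote → kulmose   [intervocalic lenition]
  kulmose → kulmore   [rhotacism]
  kulmore → kulmori   [vowel merger]
  giving Angoric kulmori.

kulmori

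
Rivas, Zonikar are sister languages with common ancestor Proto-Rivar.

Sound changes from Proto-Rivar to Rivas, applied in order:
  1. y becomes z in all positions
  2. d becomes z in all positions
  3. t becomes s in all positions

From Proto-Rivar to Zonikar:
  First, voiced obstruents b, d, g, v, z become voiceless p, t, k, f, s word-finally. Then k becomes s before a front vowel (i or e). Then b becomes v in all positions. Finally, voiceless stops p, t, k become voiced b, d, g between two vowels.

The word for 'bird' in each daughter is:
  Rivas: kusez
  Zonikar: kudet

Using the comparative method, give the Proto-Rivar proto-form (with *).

Position 3: Rivas has s, Zonikar has d. Taking the neighbouring segments as reconstructed: Rivas s could go back to *t or *s; Zonikar d could go back to *t or *d — the one source consistent with every daughter is *t.
Position 5: Rivas has z, Zonikar has t. Taking the neighbouring segments as reconstructed: Rivas z could go back to *d or *z or *y; Zonikar t could go back to *t or *d — the one source consistent with every daughter is *d.
The remaining positions agree across the daughters. Check the candidate against every language:
Rivas: *kuted > kutez > kusez  (by unconditioned shift, unconditioned shift)
Zonikar: *kuted > kutet > kudet  (by final devoicing, intervocalic voicing)
*kuted is the unique common source.

*kuted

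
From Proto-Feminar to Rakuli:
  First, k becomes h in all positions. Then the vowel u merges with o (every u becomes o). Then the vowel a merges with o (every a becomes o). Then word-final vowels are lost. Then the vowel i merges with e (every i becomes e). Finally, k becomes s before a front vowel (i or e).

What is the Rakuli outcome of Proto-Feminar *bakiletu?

bohelet

Rakuli: start from *bakiletu.
  rule 1 (unconditioned shift): bakiletu → bahiletu
  rule 2 (vowel merger): bahiletu → bahileto
  rule 3 (vowel merger): bahileto → bohileto
  rule 4 (apocope): bohileto → bohilet
  rule 5 (vowel merger): bohilet → bohelet
  rule 6: no change — bohelet
  ⇒ Rakuli bohelet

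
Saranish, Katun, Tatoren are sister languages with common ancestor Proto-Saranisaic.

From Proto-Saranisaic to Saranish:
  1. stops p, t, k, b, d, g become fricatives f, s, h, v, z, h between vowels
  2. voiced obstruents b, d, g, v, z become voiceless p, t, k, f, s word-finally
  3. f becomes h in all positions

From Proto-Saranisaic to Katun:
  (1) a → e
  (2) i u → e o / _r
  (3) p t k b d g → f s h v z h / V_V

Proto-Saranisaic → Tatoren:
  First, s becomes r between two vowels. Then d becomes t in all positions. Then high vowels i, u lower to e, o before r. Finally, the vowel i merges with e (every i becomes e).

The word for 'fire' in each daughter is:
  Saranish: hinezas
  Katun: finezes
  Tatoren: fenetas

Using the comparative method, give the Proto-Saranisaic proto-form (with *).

*finedas

Position 6: Saranish has a, Katun has e, Tatoren has a. Saranish preserves a here (none of its changes turn any other segment into a), so the proto-segment is *a.
Position 5: Saranish has z, Katun has z, Tatoren has t. Taking the neighbouring segments as reconstructed: Saranish z could go back to *d or *z; Katun z could go back to *d or *z; Tatoren t could go back to *t or *d — the one source consistent with every daughter is *d.
Position 1: Saranish has h, Katun has f, Tatoren has f. Tatoren preserves f here (none of its changes turn any other segment into f), so the proto-segment is *f.
Verify the candidate proto-form against each daughter:
Saranish: start from *finedas.
  rule 1 (intervocalic lenition): finedas → finezas
  rule 2: no change — finezas
  rule 3 (unconditioned shift): finezas → hinezas
  ⇒ Saranish hinezas
Katun: *finedas
  finedas → finedes   [vowel merger]
  finedes (rule 2 does not apply)
  finedes → finezes   [intervocalic lenition]
  giving Katun finezes.
Tatoren: *finedas
  finedas (rule 1 does not apply)
  finedas → finetas   [unconditioned shift]
  finetas (rule 3 does not apply)
  finetas → fenetas   [vowel merger]
  giving Tatoren fenetas.
No other proto-form is consistent with every reflex, so the reconstruction is *finedas.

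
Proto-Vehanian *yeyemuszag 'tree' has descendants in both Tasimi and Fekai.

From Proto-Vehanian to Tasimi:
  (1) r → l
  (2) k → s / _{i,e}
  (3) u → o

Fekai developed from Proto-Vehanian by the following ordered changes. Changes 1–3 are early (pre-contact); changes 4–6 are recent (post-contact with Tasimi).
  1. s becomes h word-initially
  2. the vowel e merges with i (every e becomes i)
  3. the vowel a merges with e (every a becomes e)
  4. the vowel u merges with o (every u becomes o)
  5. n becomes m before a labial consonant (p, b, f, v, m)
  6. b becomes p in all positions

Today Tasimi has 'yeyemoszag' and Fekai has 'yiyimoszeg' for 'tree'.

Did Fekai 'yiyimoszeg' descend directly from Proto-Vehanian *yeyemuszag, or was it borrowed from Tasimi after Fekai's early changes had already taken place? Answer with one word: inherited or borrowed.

inherited

If inherited, *yeyemuszag would pass through all of Fekai's changes:
Fekai: start from *yeyemuszag.
  rule 1: no change — yeyemuszag
  rule 2 (vowel merger): yeyemuszag → yiyimuszag
  rule 3 (vowel merger): yiyimuszag → yiyimuszeg
  rule 4 (vowel merger): yiyimuszeg → yiyimoszeg
  rule 5: no change — yiyimoszeg
  rule 6: no change — yiyimoszeg
  ⇒ Fekai yiyimoszeg
If borrowed from Tasimi 'yeyemoszag' after the early changes, it would undergo only the recent ones:
  rule 4 (vowel merger): no change (yeyemoszag)
  rule 5 (nasal place assimilation): no change (yeyemoszag)
  rule 6 (unconditioned shift): no change (yeyemoszag)
  ⇒ as a loan: yeyemoszag
Fekai 'yiyimoszeg' matches the inherited outcome exactly, so it is an inherited cognate, not a loan.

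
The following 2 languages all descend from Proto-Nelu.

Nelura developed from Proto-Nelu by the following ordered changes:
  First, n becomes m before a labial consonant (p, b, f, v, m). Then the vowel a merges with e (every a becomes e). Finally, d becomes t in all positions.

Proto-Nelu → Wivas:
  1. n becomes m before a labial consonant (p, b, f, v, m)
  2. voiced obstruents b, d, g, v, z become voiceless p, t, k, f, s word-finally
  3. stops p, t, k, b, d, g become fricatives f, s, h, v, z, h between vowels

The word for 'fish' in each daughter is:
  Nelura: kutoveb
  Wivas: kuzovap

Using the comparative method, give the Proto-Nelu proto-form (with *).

Position 3: Nelura has t, Wivas has z. Taking the neighbouring segments as reconstructed: Nelura t could go back to *t or *d; Wivas z could go back to *d or *z — the one source consistent with every daughter is *d.
Position 6: Nelura has e, Wivas has a. Wivas preserves a here (none of its changes turn any other segment into a), so the proto-segment is *a.
Position 7: Nelura has b, Wivas has p. Nelura preserves b here (none of its changes turn any other segment into b), so the proto-segment is *b.
The remaining positions agree across the daughters. Check the candidate against every language:
Nelura: *kudovab
  kudovab (rule 1 does not apply)
  kudovab → kudoveb   [vowel merger]
  kudoveb → kutoveb   [unconditioned shift]
  giving Nelura kutoveb.
Wivas: start from *kudovab.
  rule 1: no change — kudovab
  rule 2 (final devoicing): kudovab → kudovap
  rule 3 (intervocalic lenition): kudovap → kuzovap
  ⇒ Wivas kuzovap
*kudovab is the unique common source.

*kudovab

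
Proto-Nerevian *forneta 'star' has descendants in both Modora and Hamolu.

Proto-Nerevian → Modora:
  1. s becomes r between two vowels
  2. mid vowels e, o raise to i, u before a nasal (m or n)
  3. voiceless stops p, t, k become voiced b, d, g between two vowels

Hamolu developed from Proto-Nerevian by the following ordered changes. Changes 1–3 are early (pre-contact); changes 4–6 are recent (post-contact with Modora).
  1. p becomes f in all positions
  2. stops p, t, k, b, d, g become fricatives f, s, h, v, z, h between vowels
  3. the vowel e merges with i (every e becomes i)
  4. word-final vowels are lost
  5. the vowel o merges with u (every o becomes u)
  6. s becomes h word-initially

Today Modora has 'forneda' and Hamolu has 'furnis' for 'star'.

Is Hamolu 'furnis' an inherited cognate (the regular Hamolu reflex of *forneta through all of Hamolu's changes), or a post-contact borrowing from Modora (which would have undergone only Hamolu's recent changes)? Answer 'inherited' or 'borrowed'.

If inherited, *forneta would pass through all of Hamolu's changes:
Hamolu: *forneta > fornesa > fornisa > fornis > furnis  (by intervocalic lenition, vowel merger, apocope, vowel merger)
If borrowed from Modora 'forneda' after the early changes, it would undergo only the recent ones:
  rule 4 (apocope): forneda → forned
  rule 5 (vowel merger): forned → furned
  rule 6 (debuccalisation): no change (furned)
  ⇒ as a loan: furned
Hamolu 'furnis' matches the inherited outcome exactly, so it is an inherited cognate, not a loan.

inherited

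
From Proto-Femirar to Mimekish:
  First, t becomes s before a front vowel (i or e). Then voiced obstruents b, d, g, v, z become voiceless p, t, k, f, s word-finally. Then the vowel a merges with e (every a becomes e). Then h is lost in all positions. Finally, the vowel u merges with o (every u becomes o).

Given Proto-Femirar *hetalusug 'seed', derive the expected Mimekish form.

Mimekish: *hetalusug
  hetalusug (rule 1 does not apply)
  hetalusug → hetalusuk   [final devoicing]
  hetalusuk → hetelusuk   [vowel merger]
  hetelusuk → etelusuk   [h-loss]
  etelusuk → etelosok   [vowel merger]
  giving Mimekish etelosok.

etelosok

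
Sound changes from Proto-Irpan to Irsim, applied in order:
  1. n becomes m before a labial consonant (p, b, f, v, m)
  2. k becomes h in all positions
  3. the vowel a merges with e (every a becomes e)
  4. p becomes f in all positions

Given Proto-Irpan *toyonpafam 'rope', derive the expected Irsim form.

toyomfefem

Irsim: start from *toyonpafam.
  rule 1 (nasal place assimilation): toyonpafam → toyompafam
  rule 2: no change — toyompafam
  rule 3 (vowel merger): toyompafam → toyompefem
  rule 4 (unconditioned shift): toyompefem → toyomfefem
  ⇒ Irsim toyomfefem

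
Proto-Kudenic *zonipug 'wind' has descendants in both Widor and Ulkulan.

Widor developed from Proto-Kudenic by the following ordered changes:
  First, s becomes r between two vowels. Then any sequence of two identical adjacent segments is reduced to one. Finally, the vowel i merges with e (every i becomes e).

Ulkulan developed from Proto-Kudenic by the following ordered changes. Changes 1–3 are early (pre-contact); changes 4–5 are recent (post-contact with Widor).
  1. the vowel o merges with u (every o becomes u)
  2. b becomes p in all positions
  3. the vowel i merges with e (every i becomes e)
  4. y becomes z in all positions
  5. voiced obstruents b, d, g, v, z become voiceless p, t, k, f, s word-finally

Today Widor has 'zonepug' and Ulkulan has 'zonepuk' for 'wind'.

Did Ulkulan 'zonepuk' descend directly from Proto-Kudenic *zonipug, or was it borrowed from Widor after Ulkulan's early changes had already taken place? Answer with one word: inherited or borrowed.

If inherited, *zonipug would pass through all of Ulkulan's changes:
Ulkulan: *zonipug
  zonipug → zunipug   [vowel merger]
  zunipug (rule 2 does not apply)
  zunipug → zunepug   [vowel merger]
  zunepug (rule 4 does not apply)
  zunepug → zunepuk   [final devoicing]
  giving Ulkulan zunepuk.
If borrowed from Widor 'zonepug' after the early changes, it would undergo only the recent ones:
  rule 4 (unconditioned shift): no change (zonepug)
  rule 5 (final devoicing): zonepug → zonepuk
  ⇒ as a loan: zonepuk
Ulkulan 'zonepuk' matches the loan outcome 'zonepuk', not the inherited 'zunepuk' — it skipped the early Ulkulan changes, so it was borrowed from Widor.

borrowed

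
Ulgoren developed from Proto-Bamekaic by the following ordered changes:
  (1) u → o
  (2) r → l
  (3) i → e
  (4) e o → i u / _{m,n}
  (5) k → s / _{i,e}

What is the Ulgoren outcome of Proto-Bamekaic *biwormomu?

Ulgoren: start from *biwormomu.
  rule 1 (vowel merger): biwormomu → biwormomo
  rule 2 (unconditioned shift): biwormomo → biwolmomo
  rule 3 (vowel merger): biwolmomo → bewolmomo
  rule 4 (pre-nasal raising): bewolmomo → bewolmumo
  rule 5: no change — bewolmumo
  ⇒ Ulgoren bewolmumo

bewolmumo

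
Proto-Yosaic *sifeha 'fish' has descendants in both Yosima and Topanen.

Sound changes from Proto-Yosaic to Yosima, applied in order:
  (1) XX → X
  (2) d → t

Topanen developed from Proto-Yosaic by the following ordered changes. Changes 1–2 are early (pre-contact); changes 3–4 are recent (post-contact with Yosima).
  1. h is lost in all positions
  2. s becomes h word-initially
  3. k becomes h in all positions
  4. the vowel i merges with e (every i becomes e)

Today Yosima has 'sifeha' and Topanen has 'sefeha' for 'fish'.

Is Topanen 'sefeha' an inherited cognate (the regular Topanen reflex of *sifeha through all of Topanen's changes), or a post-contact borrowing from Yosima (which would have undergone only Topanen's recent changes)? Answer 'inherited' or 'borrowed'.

borrowed

If inherited, *sifeha would pass through all of Topanen's changes:
Topanen: *sifeha
  sifeha → sifea   [h-loss]
  sifea → hifea   [debuccalisation]
  hifea (rule 3 does not apply)
  hifea → hefea   [vowel merger]
  giving Topanen hefea.
If borrowed from Yosima 'sifeha' after the early changes, it would undergo only the recent ones:
  rule 3 (unconditioned shift): no change (sifeha)
  rule 4 (vowel merger): sifeha → sefeha
  ⇒ as a loan: sefeha
Topanen 'sefeha' matches the loan outcome 'sefeha', not the inherited 'hefea' — it skipped the early Topanen changes, so it was borrowed from Yosima.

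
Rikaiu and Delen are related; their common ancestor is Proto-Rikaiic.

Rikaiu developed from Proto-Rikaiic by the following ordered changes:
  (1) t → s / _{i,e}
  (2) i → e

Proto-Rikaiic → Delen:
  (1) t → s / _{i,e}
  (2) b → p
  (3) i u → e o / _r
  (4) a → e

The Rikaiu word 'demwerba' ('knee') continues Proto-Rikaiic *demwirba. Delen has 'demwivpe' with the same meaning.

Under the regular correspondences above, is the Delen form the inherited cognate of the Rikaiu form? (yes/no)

Derive the expected Delen reflex of *demwirba:
Delen: *demwirba
  demwirba (rule 1 does not apply)
  demwirba → demwirpa   [unconditioned shift]
  demwirpa → demwerpa   [pre-rhotic lowering]
  demwerpa → demwerpe   [vowel merger]
  giving Delen demwerpe.
The regular Delen reflex would be 'demwerpe', but the attested form is 'demwivpe'. The correspondence is irregular, so they are not cognates (the Delen form has a different source).

no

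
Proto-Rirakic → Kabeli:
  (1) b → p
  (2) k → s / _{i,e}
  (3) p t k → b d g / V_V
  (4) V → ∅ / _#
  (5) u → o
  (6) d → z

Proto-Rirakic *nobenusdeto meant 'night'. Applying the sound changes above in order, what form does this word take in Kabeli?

Kabeli: start from *nobenusdeto.
  rule 1 (unconditioned shift): nobenusdeto → nopenusdeto
  rule 2: no change — nopenusdeto
  rule 3 (intervocalic voicing): nopenusdeto → nobenusdedo
  rule 4 (apocope): nobenusdedo → nobenusded
  rule 5 (vowel merger): nobenusded → nobenosded
  rule 6 (unconditioned shift): nobenosded → nobenoszez
  ⇒ Kabeli nobenoszez

nobenoszez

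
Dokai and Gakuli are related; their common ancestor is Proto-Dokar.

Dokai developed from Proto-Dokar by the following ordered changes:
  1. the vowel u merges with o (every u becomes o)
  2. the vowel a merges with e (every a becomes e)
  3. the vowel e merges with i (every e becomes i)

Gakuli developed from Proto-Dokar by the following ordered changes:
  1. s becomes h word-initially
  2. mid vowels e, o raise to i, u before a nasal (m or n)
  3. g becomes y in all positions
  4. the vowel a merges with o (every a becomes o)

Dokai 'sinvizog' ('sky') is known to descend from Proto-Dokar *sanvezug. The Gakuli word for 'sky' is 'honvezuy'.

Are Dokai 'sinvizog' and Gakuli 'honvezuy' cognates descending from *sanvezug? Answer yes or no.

yes

Derive the expected Gakuli reflex of *sanvezug:
Gakuli: start from *sanvezug.
  rule 1 (debuccalisation): sanvezug → hanvezug
  rule 2: no change — hanvezug
  rule 3 (unconditioned shift): hanvezug → hanvezuy
  rule 4 (vowel merger): hanvezuy → honvezuy
  ⇒ Gakuli honvezuy
Gakuli 'honvezuy' matches the regular reflex exactly, so the pair is cognate.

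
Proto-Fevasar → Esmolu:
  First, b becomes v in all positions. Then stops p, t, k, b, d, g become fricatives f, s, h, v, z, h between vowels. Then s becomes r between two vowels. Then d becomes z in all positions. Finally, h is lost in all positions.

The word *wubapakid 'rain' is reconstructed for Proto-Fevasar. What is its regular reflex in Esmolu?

wuvafaiz

Esmolu: *wubapakid
  wubapakid → wuvapakid   [unconditioned shift]
  wuvapakid → wuvafahid   [intervocalic lenition]
  wuvafahid (rule 3 does not apply)
  wuvafahid → wuvafahiz   [unconditioned shift]
  wuvafahiz → wuvafaiz   [h-loss]
  giving Esmolu wuvafaiz.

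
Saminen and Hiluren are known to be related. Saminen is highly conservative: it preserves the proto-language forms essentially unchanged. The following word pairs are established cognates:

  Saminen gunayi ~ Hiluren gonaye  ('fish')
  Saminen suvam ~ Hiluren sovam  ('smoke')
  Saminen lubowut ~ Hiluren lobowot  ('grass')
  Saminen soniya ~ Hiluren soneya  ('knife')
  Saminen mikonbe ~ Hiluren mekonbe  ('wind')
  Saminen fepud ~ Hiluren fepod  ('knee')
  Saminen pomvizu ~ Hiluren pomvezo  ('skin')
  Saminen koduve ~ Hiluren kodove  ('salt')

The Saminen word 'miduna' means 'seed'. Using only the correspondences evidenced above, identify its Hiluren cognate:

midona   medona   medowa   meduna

soniya ~ soneya, mikonbe ~ mekonbe — Saminen i corresponds to Hiluren e after a consonant, before a consonant other than r, m, n, p, b, f, v.
gunayi ~ gonaye — Saminen u corresponds to Hiluren o after a consonant, before a nasal.
Applying these to Saminen 'miduna':
  miduna → meduna   (i→e after a consonant, before a consonant other than r, m, n, p, b, f, v)
  meduna → medona   (u→o after a consonant, before a nasal)
So the Hiluren cognate is 'medona'.

medona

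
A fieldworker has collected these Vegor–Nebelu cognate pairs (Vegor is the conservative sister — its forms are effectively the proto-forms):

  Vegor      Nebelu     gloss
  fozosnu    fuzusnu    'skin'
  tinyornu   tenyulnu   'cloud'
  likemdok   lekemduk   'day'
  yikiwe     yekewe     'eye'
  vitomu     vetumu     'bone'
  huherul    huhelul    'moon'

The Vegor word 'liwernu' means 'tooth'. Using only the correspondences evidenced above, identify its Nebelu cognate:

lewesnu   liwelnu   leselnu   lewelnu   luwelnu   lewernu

lewelnu

likemdok ~ lekemduk, yikiwe ~ yekewe — Vegor i corresponds to Nebelu e after a consonant, before a consonant other than r, m, n, p, b, f, v.
tinyornu ~ tenyulnu — Vegor r corresponds to Nebelu l after a vowel, before a nasal.
Applying these to Vegor 'liwernu':
  liwernu → lewernu   (i→e after a consonant, before a consonant other than r, m, n, p, b, f, v)
  lewernu → lewelnu   (r→l after a vowel, before a nasal)
So the Nebelu cognate is 'lewelnu'.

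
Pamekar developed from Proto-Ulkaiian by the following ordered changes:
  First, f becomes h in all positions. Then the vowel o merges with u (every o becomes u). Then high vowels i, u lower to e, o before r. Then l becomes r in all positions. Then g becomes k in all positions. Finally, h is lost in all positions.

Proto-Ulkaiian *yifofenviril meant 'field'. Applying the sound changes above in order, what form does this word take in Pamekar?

Pamekar: start from *yifofenviril.
  rule 1 (unconditioned shift): yifofenviril → yihohenviril
  rule 2 (vowel merger): yihohenviril → yihuhenviril
  rule 3 (pre-rhotic lowering): yihuhenviril → yihuhenveril
  rule 4 (unconditioned shift): yihuhenveril → yihuhenverir
  rule 5: no change — yihuhenverir
  rule 6 (h-loss): yihuhenverir → yiuenverir
  ⇒ Pamekar yiuenverir

yiuenverir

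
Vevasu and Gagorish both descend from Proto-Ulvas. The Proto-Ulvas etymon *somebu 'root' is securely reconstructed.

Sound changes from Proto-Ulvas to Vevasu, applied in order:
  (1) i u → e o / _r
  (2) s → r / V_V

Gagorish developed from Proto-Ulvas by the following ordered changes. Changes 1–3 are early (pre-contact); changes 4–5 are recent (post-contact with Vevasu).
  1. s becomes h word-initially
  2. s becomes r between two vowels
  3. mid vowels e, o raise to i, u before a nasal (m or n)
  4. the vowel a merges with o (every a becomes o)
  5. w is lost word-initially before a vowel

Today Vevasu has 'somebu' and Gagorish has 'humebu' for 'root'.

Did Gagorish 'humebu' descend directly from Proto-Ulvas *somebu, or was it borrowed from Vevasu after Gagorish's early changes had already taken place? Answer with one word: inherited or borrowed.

If inherited, *somebu would pass through all of Gagorish's changes:
Gagorish: start from *somebu.
  rule 1 (debuccalisation): somebu → homebu
  rule 2: no change — homebu
  rule 3 (pre-nasal raising): homebu → humebu
  rule 4: no change — humebu
  rule 5: no change — humebu
  ⇒ Gagorish humebu
If borrowed from Vevasu 'somebu' after the early changes, it would undergo only the recent ones:
  rule 4 (vowel merger): no change (somebu)
  rule 5 (glide loss): no change (somebu)
  ⇒ as a loan: somebu
Gagorish 'humebu' matches the inherited outcome exactly, so it is an inherited cognate, not a loan.

inherited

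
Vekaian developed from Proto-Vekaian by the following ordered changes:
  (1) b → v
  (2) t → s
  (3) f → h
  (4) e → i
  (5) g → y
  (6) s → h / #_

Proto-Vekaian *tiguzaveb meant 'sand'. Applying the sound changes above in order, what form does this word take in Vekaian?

hiyuzaviv

Vekaian: *tiguzaveb
  tiguzaveb → tiguzavev   [unconditioned shift]
  tiguzavev → siguzavev   [unconditioned shift]
  siguzavev (rule 3 does not apply)
  siguzavev → siguzaviv   [vowel merger]
  siguzaviv → siyuzaviv   [unconditioned shift]
  siyuzaviv → hiyuzaviv   [debuccalisation]
  giving Vekaian hiyuzaviv.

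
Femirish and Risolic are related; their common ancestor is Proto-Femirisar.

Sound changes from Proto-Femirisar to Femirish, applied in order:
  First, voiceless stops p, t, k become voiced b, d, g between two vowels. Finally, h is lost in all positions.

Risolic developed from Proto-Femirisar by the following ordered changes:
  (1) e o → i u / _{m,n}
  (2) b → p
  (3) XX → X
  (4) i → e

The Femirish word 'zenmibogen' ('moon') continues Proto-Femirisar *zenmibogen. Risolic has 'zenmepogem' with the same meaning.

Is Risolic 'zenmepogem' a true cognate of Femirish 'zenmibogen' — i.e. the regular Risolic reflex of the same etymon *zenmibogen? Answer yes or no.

no

Derive the expected Risolic reflex of *zenmibogen:
Risolic: *zenmibogen
  zenmibogen → zinmibogin   [pre-nasal raising]
  zinmibogin → zinmipogin   [unconditioned shift]
  zinmipogin (rule 3 does not apply)
  zinmipogin → zenmepogen   [vowel merger]
  giving Risolic zenmepogen.
The regular Risolic reflex would be 'zenmepogen', but the attested form is 'zenmepogem'. The correspondence is irregular, so they are not cognates (the Risolic form has a different source).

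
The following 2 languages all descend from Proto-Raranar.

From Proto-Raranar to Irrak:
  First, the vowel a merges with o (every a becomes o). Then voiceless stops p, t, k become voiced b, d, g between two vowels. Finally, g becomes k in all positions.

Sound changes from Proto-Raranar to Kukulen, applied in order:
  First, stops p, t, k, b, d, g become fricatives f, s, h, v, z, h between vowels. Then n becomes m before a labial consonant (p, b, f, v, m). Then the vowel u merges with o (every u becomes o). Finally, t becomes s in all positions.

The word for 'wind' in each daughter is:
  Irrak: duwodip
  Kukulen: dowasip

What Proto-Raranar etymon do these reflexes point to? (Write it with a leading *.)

Position 2: Irrak has u, Kukulen has o. Irrak preserves u here (none of its changes turn any other segment into u), so the proto-segment is *u.
Position 5: Irrak has d, Kukulen has s. Taking the neighbouring segments as reconstructed: Irrak d could go back to *t or *d; Kukulen s could go back to *t or *s — the one source consistent with every daughter is *t.
Position 4: Irrak has o, Kukulen has a. Kukulen preserves a here (none of its changes turn any other segment into a), so the proto-segment is *a.
This points to *duwatip. Verify forward in each daughter:
Irrak: start from *duwatip.
  rule 1 (vowel merger): duwatip → duwotip
  rule 2 (intervocalic voicing): duwotip → duwodip
  rule 3: no change — duwodip
  ⇒ Irrak duwodip
Kukulen: start from *duwatip.
  rule 1 (intervocalic lenition): duwatip → duwasip
  rule 2: no change — duwasip
  rule 3 (vowel merger): duwasip → dowasip
  rule 4: no change — dowasip
  ⇒ Kukulen dowasip
*duwatip is the unique common source.

*duwatip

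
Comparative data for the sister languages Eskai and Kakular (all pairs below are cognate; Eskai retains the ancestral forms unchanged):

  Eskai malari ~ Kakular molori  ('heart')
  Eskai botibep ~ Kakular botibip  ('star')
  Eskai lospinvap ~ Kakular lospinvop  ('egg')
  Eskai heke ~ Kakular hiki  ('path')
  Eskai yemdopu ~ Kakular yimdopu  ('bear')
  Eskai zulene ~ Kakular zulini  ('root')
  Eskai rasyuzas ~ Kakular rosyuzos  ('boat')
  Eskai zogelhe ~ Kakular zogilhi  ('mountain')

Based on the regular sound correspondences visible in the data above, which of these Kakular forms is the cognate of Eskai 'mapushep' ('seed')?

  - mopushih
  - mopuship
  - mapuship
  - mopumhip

mopuship

lospinvap ~ lospinvop — Eskai a corresponds to Kakular o after a consonant, before a labial obstruent.
botibep ~ botibip — Eskai e corresponds to Kakular i after a consonant, before a labial obstruent.
Applying these to Eskai 'mapushep':
  mapushep → mopushep   (a→o after a consonant, before a labial obstruent)
  mopushep → mopuship   (e→i after a consonant, before a labial obstruent)
So the Kakular cognate is 'mopuship'.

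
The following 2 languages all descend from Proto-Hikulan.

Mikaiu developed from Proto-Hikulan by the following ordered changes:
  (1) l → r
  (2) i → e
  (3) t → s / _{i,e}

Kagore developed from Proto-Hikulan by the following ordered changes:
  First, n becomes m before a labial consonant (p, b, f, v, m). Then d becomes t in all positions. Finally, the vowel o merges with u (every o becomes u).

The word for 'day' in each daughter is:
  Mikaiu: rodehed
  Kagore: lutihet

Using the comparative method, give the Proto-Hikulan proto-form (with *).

*lodihed

Position 7: Mikaiu has d, Kagore has t. Mikaiu preserves d here (none of its changes turn any other segment into d), so the proto-segment is *d.
Position 2: Mikaiu has o, Kagore has u. Mikaiu preserves o here (none of its changes turn any other segment into o), so the proto-segment is *o.
Position 4: Mikaiu has e, Kagore has i. Kagore preserves i here (none of its changes turn any other segment into i), so the proto-segment is *i.
Verify the candidate proto-form against each daughter:
Mikaiu: start from *lodihed.
  rule 1 (unconditioned shift): lodihed → rodihed
  rule 2 (vowel merger): rodihed → rodehed
  rule 3: no change — rodehed
  ⇒ Mikaiu rodehed
Kagore: *lodihed > lotihet > lutihet  (by unconditioned shift, vowel merger)
No other proto-form is consistent with every reflex, so the reconstruction is *lodihed.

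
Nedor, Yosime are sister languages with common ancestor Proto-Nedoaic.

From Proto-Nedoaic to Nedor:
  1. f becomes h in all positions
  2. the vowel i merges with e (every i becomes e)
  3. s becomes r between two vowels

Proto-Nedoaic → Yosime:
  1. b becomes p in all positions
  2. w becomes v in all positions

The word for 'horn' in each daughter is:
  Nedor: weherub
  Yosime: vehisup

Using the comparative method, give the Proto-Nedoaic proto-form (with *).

Position 5: Nedor has r, Yosime has s. Yosime preserves s here (none of its changes turn any other segment into s), so the proto-segment is *s.
Position 1: Nedor has w, Yosime has v. Nedor preserves w here (none of its changes turn any other segment into w), so the proto-segment is *w.
Position 4: Nedor has e, Yosime has i. Yosime preserves i here (none of its changes turn any other segment into i), so the proto-segment is *i.
This points to *wehisub. Verify forward in each daughter:
Nedor: *wehisub
  wehisub (rule 1 does not apply)
  wehisub → wehesub   [vowel merger]
  wehesub → weherub   [rhotacism]
  giving Nedor weherub.
Yosime: start from *wehisub.
  rule 1 (unconditioned shift): wehisub → wehisup
  rule 2 (unconditioned shift): wehisup → vehisup
  ⇒ Yosime vehisup
No other proto-form is consistent with every reflex, so the reconstruction is *wehisub.

*wehisub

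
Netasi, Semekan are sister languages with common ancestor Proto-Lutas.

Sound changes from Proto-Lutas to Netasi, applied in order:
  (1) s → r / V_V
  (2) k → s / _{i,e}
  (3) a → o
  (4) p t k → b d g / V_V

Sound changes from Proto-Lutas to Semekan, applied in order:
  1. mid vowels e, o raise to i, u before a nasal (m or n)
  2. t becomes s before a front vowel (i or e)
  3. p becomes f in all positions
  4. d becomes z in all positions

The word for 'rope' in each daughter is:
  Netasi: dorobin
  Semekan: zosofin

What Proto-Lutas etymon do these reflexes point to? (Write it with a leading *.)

*dosopin

Position 3: Netasi has r, Semekan has s. Taking the neighbouring segments as reconstructed: Netasi r could go back to *s or *r; Semekan s can only go back to *s — the one source consistent with every daughter is *s.
Position 5: Netasi has b, Semekan has f. Taking the neighbouring segments as reconstructed: Netasi b could go back to *p or *b; Semekan f could go back to *p or *f — the one source consistent with every daughter is *p.
Continuing position by position gives *dosopin; check it forward:
Netasi: *dosopin
  dosopin → doropin   [rhotacism]
  doropin (rule 2 does not apply)
  doropin (rule 3 does not apply)
  doropin → dorobin   [intervocalic voicing]
  giving Netasi dorobin.
Semekan: *dosopin > dosofin > zosofin  (by unconditioned shift, unconditioned shift)
No other proto-form is consistent with every reflex, so the reconstruction is *dosopin.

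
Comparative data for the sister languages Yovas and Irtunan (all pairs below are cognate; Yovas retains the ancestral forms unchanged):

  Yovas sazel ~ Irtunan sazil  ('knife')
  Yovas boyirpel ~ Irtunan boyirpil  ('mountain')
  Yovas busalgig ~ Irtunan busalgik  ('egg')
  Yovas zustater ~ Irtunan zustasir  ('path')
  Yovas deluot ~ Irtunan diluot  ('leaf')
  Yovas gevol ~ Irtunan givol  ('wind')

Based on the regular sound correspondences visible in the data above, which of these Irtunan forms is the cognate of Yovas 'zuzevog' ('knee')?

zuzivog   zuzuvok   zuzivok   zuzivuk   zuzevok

zuzivok

gevol ~ givol — Yovas e corresponds to Irtunan i after a consonant, before a labial obstruent.
busalgig ~ busalgik — Yovas g corresponds to Irtunan k word-finally.
Applying these to Yovas 'zuzevog':
  zuzevog → zuzivog   (e→i after a consonant, before a labial obstruent)
  zuzivog → zuzivok   (g→k word-finally)
So the Irtunan cognate is 'zuzivok'.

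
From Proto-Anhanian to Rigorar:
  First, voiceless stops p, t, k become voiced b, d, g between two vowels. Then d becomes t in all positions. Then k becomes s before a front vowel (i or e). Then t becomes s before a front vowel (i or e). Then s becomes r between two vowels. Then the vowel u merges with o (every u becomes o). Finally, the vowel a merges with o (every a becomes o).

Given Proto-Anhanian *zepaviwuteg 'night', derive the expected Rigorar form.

Rigorar: *zepaviwuteg > zebaviwudeg > zebaviwuteg > zebaviwuseg > zebaviwureg > zebaviworeg > zeboviworeg  (by intervocalic voicing, unconditioned shift, palatalisation, rhotacism, vowel merger, vowel merger)

zeboviworeg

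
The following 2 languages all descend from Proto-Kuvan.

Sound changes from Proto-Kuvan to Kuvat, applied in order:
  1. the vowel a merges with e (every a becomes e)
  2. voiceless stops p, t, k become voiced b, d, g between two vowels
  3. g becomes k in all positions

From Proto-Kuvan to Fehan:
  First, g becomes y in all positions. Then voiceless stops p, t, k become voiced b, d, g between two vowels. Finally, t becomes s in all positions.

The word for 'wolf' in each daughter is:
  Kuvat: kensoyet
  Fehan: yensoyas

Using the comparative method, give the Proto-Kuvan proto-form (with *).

Position 8: Kuvat has t, Fehan has s. Kuvat preserves t here (none of its changes turn any other segment into t), so the proto-segment is *t.
Position 7: Kuvat has e, Fehan has a. Fehan preserves a here (none of its changes turn any other segment into a), so the proto-segment is *a.
This points to *gensoyat. Verify forward in each daughter:
Kuvat: *gensoyat > gensoyet > kensoyet  (by vowel merger, unconditioned shift)
Fehan: start from *gensoyat.
  rule 1 (unconditioned shift): gensoyat → yensoyat
  rule 2: no change — yensoyat
  rule 3 (unconditioned shift): yensoyat → yensoyas
  ⇒ Fehan yensoyas
*gensoyat is the unique common source.

*gensoyat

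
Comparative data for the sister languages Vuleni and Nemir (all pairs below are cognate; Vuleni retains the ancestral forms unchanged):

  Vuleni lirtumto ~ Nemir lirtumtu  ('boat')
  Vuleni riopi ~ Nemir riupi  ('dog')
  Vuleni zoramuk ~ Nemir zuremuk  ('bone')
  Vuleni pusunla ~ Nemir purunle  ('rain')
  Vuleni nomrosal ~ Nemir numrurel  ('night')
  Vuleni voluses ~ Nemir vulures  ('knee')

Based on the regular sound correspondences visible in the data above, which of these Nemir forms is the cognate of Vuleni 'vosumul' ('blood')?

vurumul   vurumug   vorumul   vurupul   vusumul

nomrosal ~ numrurel, voluses ~ vulures — Vuleni o corresponds to Nemir u after a consonant, before a consonant other than r, m, n, p, b, f, v.
pusunla ~ purunle — Vuleni s corresponds to Nemir r between vowels (before a back vowel).
Applying these to Vuleni 'vosumul':
  vosumul → vusumul   (o→u after a consonant, before a consonant other than r, m, n, p, b, f, v)
  vusumul → vurumul   (s→r between vowels (before a back vowel))
So the Nemir cognate is 'vurumul'.

vurumul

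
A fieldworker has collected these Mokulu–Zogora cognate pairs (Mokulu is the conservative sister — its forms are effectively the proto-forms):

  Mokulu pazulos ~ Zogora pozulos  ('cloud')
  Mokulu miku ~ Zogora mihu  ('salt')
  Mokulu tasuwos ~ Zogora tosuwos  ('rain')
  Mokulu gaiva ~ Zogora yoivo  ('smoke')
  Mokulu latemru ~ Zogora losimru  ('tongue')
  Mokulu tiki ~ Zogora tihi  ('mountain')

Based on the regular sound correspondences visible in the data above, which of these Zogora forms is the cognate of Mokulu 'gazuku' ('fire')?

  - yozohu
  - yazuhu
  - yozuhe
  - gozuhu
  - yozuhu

yozuhu

gaiva ~ yoivo — Mokulu g corresponds to Zogora y word-initially before a back vowel.
pazulos ~ pozulos, tasuwos ~ tosuwos — Mokulu a corresponds to Zogora o after a consonant, before a consonant other than r, m, n, p, b, f, v.
miku ~ mihu — Mokulu k corresponds to Zogora h between vowels (before a back vowel).
Applying these to Mokulu 'gazuku':
  gazuku → yazuku   (g→y word-initially before a back vowel)
  yazuku → yozuku   (a→o after a consonant, before a consonant other than r, m, n, p, b, f, v)
  yozuku → yozuhu   (k→h between vowels (before a back vowel))
So the Zogora cognate is 'yozuhu'.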